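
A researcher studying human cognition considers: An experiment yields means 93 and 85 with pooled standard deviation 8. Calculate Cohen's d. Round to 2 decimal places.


Cohen's d = (M1 - M2) / S_pooled
= (93 - 85) / 8
= 8 / 8
= 1.00


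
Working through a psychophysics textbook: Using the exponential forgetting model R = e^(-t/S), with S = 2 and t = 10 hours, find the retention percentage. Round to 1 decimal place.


R = e^(-t/S)
-t/S = -10/2 = -5.0
R = e^(-5.0) = 0.006738
Percentage = 0.006738 * 100
= 0.7


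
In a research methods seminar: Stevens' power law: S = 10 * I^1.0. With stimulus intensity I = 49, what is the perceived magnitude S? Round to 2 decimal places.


S = 10 * 49^1.0
49^1.0 = 49.0
S = 10 * 49.0
= 490.00


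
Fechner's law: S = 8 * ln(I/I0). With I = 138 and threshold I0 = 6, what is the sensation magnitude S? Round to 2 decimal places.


S = 8 * ln(138/6)
I/I0 = 23.0
ln(23.0) = 3.1355
S = 8 * 3.1355
= 25.08


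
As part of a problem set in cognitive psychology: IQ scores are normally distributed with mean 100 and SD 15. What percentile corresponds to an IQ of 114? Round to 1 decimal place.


z = (IQ - mean) / SD
z = (114 - 100) / 15 = 0.9333
Percentile = Phi(0.9333) * 100
Phi(0.9333) = 0.824667
= 82.5


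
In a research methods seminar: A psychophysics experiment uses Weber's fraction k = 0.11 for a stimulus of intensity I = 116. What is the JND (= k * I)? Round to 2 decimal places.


JND = k * I
JND = 0.11 * 116
= 12.76


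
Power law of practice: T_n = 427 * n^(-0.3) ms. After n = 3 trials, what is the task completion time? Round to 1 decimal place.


T_n = 427 * 3^(-0.3)
3^(-0.3) = 0.719223
T_n = 427 * 0.719223
= 307.1 ms


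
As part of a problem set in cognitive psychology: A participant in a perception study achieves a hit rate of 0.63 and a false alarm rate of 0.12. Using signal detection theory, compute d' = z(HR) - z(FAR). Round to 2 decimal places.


d' = z(HR) - z(FAR)
z(0.63) = 0.3319
z(0.12) = -1.175
d' = 0.3319 - -1.175
= 1.51


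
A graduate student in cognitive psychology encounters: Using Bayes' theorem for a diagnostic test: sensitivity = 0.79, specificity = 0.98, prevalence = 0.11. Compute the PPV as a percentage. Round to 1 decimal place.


PPV = (sens * prev) / (sens * prev + (1-spec) * (1-prev))
Numerator = 0.79 * 0.11 = 0.0869
P(positive and no disease) = (1 - spec) * (1 - prev) = (1 - 0.98) * (1 - 0.11) = 0.0178
Denominator = 0.0869 + 0.0178 = 0.1047
PPV = 0.0869 / 0.1047 = 0.82999
As percentage = 83.0


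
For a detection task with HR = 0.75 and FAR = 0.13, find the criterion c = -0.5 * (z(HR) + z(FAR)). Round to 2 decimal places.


c = -0.5 * (z(HR) + z(FAR))
z(0.75) = 0.6745
z(0.13) = -1.1264
c = -0.5 * (0.6745 + -1.1264)
= -0.5 * -0.4519
= 0.23


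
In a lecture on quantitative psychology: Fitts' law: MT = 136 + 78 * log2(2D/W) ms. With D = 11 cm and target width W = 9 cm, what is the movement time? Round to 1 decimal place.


MT = 136 + 78 * log2(2*11/9)
2D/W = 2.444444
log2(2.444444) = 1.2895
MT = 136 + 78 * 1.2895
= 236.6 ms


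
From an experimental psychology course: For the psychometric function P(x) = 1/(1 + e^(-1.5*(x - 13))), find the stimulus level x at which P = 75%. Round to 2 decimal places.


At P = 0.75: 0.75 = 1/(1 + e^(-k*(x-x0)))
Solving: e^(-k*(x-x0)) = 1/3
x = x0 + ln(3)/k
ln(3) = 1.0986
x = 13 + 1.0986/1.5
= 13 + 0.7324
= 13.73


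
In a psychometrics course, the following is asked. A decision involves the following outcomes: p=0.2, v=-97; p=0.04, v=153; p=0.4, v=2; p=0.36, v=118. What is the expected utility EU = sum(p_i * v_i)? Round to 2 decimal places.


EU = sum(p_i * v_i)
0.2 * -97 = -19.4
0.04 * 153 = 6.12
0.4 * 2 = 0.8
0.36 * 118 = 42.48
EU = -19.4 + 6.12 + 0.8 + 42.48
= 30.00


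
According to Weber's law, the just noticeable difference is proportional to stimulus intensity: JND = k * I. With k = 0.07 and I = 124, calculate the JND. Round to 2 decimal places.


JND = k * I
JND = 0.07 * 124
= 8.68


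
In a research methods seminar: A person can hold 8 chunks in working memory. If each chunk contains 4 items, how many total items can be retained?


Total items = chunks * items_per_chunk
= 8 * 4
= 32


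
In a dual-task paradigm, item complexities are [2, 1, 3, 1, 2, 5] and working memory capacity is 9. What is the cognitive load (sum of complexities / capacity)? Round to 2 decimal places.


Total complexity = 2 + 1 + 3 + 1 + 2 + 5 = 14
Load = total / capacity = 14 / 9
= 1.56


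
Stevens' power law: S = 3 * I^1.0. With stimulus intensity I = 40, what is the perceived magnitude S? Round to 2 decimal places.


S = 3 * 40^1.0
40^1.0 = 40.0
S = 3 * 40.0
= 120.00


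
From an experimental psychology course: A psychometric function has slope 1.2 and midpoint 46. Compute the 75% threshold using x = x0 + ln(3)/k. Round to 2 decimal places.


At P = 0.75: 0.75 = 1/(1 + e^(-k*(x-x0)))
Solving: e^(-k*(x-x0)) = 1/3
x = x0 + ln(3)/k
ln(3) = 1.0986
x = 46 + 1.0986/1.2
= 46 + 0.9155
= 46.92


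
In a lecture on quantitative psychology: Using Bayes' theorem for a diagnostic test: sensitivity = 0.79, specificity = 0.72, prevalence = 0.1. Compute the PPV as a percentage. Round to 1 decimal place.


PPV = (sens * prev) / (sens * prev + (1-spec) * (1-prev))
Numerator = 0.79 * 0.1 = 0.079
P(positive and no disease) = (1 - spec) * (1 - prev) = (1 - 0.72) * (1 - 0.1) = 0.252
Denominator = 0.079 + 0.252 = 0.331
PPV = 0.079 / 0.331 = 0.238671
As percentage = 23.9


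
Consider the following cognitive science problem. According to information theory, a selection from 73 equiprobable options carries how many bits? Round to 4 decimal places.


H = log2(n)
H = log2(73)
= 6.1898


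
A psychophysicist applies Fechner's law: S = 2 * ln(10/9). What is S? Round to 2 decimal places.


S = 2 * ln(10/9)
I/I0 = 1.111111
ln(1.111111) = 0.1054
S = 2 * 0.1054
= 0.21


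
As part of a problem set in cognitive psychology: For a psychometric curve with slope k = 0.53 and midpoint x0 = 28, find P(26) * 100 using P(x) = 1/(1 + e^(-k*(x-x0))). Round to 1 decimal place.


P(x) = 1/(1 + e^(-0.53*(26 - 28)))
Exponent = -0.53 * -2 = 1.06
e^(1.06) = 2.886371
P = 1/(1 + 2.886371) = 0.257309
Percentage = 25.7


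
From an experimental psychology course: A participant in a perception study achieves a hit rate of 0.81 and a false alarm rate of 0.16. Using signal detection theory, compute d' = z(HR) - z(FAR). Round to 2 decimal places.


d' = z(HR) - z(FAR)
z(0.81) = 0.8779
z(0.16) = -0.9945
d' = 0.8779 - -0.9945
= 1.87


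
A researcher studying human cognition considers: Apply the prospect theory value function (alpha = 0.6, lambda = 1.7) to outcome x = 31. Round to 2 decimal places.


Since x = 31 >= 0, use v(x) = x^0.6
31^0.6 = 7.849
v(31) = 7.85


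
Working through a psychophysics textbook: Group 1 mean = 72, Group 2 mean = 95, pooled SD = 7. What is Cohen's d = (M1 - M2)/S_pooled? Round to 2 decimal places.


Cohen's d = (M1 - M2) / S_pooled
= (72 - 95) / 7
= -23 / 7
= -3.29


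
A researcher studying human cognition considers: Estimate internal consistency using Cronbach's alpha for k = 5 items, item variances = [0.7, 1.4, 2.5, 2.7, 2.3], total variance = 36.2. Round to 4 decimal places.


alpha = (k/(k-1)) * (1 - sum(s_i^2)/s_total^2)
sum(item variances) = 9.6
k/(k-1) = 5/4 = 1.25
1 - 9.6/36.2 = 1 - 0.265193 = 0.734807
alpha = 1.25 * 0.734807
= 0.9185


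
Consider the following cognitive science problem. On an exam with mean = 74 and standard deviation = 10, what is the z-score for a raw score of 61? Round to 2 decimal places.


z = (X - mu) / sigma
= (61 - 74) / 10
= -13 / 10
= -1.30


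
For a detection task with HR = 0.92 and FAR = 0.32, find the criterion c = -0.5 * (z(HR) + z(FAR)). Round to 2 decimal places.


c = -0.5 * (z(HR) + z(FAR))
z(0.92) = 1.4051
z(0.32) = -0.4677
c = -0.5 * (1.4051 + -0.4677)
= -0.5 * 0.9374
= -0.47


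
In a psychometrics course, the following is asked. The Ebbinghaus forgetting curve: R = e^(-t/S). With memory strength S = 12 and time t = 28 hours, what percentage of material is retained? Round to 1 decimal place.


R = e^(-t/S)
-t/S = -28/12 = -2.333333
R = e^(-2.333333) = 0.096972
Percentage = 0.096972 * 100
= 9.7


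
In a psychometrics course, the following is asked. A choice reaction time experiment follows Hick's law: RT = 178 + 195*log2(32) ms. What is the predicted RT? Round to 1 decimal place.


RT = 178 + 195 * log2(32)
log2(32) = 5.0
RT = 178 + 195 * 5.0
= 178 + 975.0
= 1153.0 ms


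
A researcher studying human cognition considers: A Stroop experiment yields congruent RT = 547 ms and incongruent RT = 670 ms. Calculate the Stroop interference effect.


Stroop effect = RT(incongruent) - RT(congruent)
= 670 - 547
= 123 ms


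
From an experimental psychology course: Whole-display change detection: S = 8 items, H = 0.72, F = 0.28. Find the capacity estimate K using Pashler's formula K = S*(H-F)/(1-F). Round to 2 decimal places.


K = S * (H - F) / (1 - F)
H - F = 0.44
1 - F = 0.72
K = 8 * 0.44 / 0.72
= 4.89


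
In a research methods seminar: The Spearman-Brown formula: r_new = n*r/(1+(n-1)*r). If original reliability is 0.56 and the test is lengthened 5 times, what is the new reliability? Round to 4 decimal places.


r_new = n*r / (1 + (n-1)*r)
Numerator = 5 * 0.56 = 2.8
Denominator = 1 + 4 * 0.56 = 3.24
r_new = 2.8 / 3.24
= 0.8642


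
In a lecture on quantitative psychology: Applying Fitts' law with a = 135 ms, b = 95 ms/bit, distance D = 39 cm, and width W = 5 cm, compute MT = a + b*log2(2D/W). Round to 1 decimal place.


MT = 135 + 95 * log2(2*39/5)
2D/W = 15.6
log2(15.6) = 3.9635
MT = 135 + 95 * 3.9635
= 511.5 ms


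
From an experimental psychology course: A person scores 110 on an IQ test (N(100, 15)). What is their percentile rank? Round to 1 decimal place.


z = (IQ - mean) / SD
z = (110 - 100) / 15 = 0.6667
Percentile = Phi(0.6667) * 100
Phi(0.6667) = 0.747518
= 74.8


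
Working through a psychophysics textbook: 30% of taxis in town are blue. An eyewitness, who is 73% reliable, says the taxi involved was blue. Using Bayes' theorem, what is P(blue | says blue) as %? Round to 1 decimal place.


P(blue | says blue) = P(says blue | blue)*P(blue) / [P(says blue | blue)*P(blue) + P(says blue | not blue)*P(not blue)]
Numerator = 0.73 * 0.3 = 0.219
False identification = 0.27 * 0.7 = 0.189
P = 0.219 / (0.219 + 0.189)
= 0.219 / 0.408
As percentage = 53.7


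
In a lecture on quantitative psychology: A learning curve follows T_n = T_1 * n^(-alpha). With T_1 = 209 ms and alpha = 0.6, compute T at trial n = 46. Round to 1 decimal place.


T_n = 209 * 46^(-0.6)
46^(-0.6) = 0.100541
T_n = 209 * 0.100541
= 21.0 ms


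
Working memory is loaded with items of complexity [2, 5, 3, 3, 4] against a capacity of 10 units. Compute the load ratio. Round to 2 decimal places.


Total complexity = 2 + 5 + 3 + 3 + 4 = 17
Load = total / capacity = 17 / 10
= 1.70


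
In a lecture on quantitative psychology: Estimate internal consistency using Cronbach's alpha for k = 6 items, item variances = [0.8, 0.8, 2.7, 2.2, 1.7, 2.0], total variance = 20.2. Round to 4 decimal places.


alpha = (k/(k-1)) * (1 - sum(s_i^2)/s_total^2)
sum(item variances) = 10.2
k/(k-1) = 6/5 = 1.2
1 - 10.2/20.2 = 1 - 0.50495 = 0.49505
alpha = 1.2 * 0.49505
= 0.5941


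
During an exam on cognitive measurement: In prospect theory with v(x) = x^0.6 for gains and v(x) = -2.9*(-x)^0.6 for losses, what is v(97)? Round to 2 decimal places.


Since x = 97 >= 0, use v(x) = x^0.6
97^0.6 = 15.5619
v(97) = 15.56


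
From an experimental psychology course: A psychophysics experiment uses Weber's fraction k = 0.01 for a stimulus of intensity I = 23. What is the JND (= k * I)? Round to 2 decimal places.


JND = k * I
JND = 0.01 * 23
= 0.23


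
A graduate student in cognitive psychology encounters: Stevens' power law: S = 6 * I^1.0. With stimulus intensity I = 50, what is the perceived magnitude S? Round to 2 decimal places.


S = 6 * 50^1.0
50^1.0 = 50.0
S = 6 * 50.0
= 300.00


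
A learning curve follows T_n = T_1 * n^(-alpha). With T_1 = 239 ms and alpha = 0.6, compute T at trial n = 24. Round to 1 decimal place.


T_n = 239 * 24^(-0.6)
24^(-0.6) = 0.14855
T_n = 239 * 0.14855
= 35.5 ms


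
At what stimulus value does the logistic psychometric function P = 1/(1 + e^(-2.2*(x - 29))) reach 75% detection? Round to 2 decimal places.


At P = 0.75: 0.75 = 1/(1 + e^(-k*(x-x0)))
Solving: e^(-k*(x-x0)) = 1/3
x = x0 + ln(3)/k
ln(3) = 1.0986
x = 29 + 1.0986/2.2
= 29 + 0.4994
= 29.50


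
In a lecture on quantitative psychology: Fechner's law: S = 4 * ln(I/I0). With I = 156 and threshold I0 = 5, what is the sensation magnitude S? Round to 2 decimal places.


S = 4 * ln(156/5)
I/I0 = 31.2
ln(31.2) = 3.4404
S = 4 * 3.4404
= 13.76


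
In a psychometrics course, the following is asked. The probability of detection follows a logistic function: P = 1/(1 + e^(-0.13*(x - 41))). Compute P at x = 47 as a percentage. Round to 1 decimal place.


P(x) = 1/(1 + e^(-0.13*(47 - 41)))
Exponent = -0.13 * 6 = -0.78
e^(-0.78) = 0.458406
P = 1/(1 + 0.458406) = 0.68568
Percentage = 68.6


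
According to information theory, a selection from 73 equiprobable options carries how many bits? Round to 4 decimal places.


H = log2(n)
H = log2(73)
= 6.1898


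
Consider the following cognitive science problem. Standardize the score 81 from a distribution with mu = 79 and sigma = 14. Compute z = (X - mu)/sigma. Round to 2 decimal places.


z = (X - mu) / sigma
= (81 - 79) / 14
= 2 / 14
= 0.14


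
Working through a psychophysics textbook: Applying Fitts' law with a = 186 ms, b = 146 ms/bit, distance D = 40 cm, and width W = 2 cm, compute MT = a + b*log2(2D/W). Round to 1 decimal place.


MT = 186 + 146 * log2(2*40/2)
2D/W = 40.0
log2(40.0) = 5.3219
MT = 186 + 146 * 5.3219
= 963.0 ms


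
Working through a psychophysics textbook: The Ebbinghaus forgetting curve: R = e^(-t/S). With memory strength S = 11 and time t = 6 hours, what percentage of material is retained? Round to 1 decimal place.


R = e^(-t/S)
-t/S = -6/11 = -0.545455
R = e^(-0.545455) = 0.579578
Percentage = 0.579578 * 100
= 58.0


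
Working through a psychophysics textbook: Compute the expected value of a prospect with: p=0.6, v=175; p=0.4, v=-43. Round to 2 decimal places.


EU = sum(p_i * v_i)
0.6 * 175 = 105.0
0.4 * -43 = -17.2
EU = 105.0 + -17.2
= 87.80


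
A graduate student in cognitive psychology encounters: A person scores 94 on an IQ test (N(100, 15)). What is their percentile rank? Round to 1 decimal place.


z = (IQ - mean) / SD
z = (94 - 100) / 15 = -0.4
Percentile = Phi(-0.4) * 100
Phi(-0.4) = 0.344578
= 34.5


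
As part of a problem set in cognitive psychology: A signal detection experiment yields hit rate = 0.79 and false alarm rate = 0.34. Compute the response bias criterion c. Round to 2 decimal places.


c = -0.5 * (z(HR) + z(FAR))
z(0.79) = 0.8064
z(0.34) = -0.4125
c = -0.5 * (0.8064 + -0.4125)
= -0.5 * 0.3939
= -0.20


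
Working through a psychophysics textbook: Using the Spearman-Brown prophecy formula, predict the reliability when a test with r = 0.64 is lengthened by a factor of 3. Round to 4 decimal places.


r_new = n*r / (1 + (n-1)*r)
Numerator = 3 * 0.64 = 1.92
Denominator = 1 + 2 * 0.64 = 2.28
r_new = 1.92 / 2.28
= 0.8421


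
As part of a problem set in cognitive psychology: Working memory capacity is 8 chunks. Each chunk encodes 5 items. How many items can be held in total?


Total items = chunks * items_per_chunk
= 8 * 5
= 40


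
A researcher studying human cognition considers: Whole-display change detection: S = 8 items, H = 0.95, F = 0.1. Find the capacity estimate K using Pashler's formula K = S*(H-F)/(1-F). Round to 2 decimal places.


K = S * (H - F) / (1 - F)
H - F = 0.85
1 - F = 0.9
K = 8 * 0.85 / 0.9
= 7.56


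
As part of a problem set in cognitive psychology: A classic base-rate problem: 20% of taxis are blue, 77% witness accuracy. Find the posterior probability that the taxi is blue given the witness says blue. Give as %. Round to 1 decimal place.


P(blue | says blue) = P(says blue | blue)*P(blue) / [P(says blue | blue)*P(blue) + P(says blue | not blue)*P(not blue)]
Numerator = 0.77 * 0.2 = 0.154
False identification = 0.23 * 0.8 = 0.184
P = 0.154 / (0.154 + 0.184)
= 0.154 / 0.338
As percentage = 45.6


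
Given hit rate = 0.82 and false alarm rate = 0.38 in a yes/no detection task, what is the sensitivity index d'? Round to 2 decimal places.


d' = z(HR) - z(FAR)
z(0.82) = 0.9154
z(0.38) = -0.3055
d' = 0.9154 - -0.3055
= 1.22


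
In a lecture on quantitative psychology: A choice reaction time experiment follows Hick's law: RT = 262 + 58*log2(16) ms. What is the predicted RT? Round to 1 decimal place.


RT = 262 + 58 * log2(16)
log2(16) = 4.0
RT = 262 + 58 * 4.0
= 262 + 232.0
= 494.0 ms


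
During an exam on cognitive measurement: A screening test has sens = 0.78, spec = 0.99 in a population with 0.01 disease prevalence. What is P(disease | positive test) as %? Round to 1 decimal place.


PPV = (sens * prev) / (sens * prev + (1-spec) * (1-prev))
Numerator = 0.78 * 0.01 = 0.0078
P(positive and no disease) = (1 - spec) * (1 - prev) = (1 - 0.99) * (1 - 0.01) = 0.0099
Denominator = 0.0078 + 0.0099 = 0.0177
PPV = 0.0078 / 0.0177 = 0.440678
As percentage = 44.1


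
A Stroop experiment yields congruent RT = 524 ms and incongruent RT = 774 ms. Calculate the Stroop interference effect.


Stroop effect = RT(incongruent) - RT(congruent)
= 774 - 524
= 250 ms


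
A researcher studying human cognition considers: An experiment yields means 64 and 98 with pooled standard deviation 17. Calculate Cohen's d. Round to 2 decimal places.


Cohen's d = (M1 - M2) / S_pooled
= (64 - 98) / 17
= -34 / 17
= -2.00


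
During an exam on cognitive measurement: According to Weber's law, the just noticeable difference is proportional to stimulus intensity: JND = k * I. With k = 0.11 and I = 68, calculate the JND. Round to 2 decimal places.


JND = k * I
JND = 0.11 * 68
= 7.48


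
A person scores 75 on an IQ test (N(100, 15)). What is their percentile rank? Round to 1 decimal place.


z = (IQ - mean) / SD
z = (75 - 100) / 15 = -1.6667
Percentile = Phi(-1.6667) * 100
Phi(-1.6667) = 0.047787
= 4.8


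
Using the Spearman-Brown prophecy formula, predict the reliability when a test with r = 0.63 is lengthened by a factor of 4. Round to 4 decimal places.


r_new = n*r / (1 + (n-1)*r)
Numerator = 4 * 0.63 = 2.52
Denominator = 1 + 3 * 0.63 = 2.89
r_new = 2.52 / 2.89
= 0.8720


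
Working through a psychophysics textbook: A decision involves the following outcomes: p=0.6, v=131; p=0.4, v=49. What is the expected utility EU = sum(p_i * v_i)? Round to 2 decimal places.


EU = sum(p_i * v_i)
0.6 * 131 = 78.6
0.4 * 49 = 19.6
EU = 78.6 + 19.6
= 98.20


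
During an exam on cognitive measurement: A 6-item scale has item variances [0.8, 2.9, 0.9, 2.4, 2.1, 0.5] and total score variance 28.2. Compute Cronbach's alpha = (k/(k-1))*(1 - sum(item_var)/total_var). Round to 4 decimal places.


alpha = (k/(k-1)) * (1 - sum(s_i^2)/s_total^2)
sum(item variances) = 9.6
k/(k-1) = 6/5 = 1.2
1 - 9.6/28.2 = 1 - 0.340426 = 0.659574
alpha = 1.2 * 0.659574
= 0.7915


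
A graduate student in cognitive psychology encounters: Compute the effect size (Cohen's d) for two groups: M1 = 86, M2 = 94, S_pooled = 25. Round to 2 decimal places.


Cohen's d = (M1 - M2) / S_pooled
= (86 - 94) / 25
= -8 / 25
= -0.32


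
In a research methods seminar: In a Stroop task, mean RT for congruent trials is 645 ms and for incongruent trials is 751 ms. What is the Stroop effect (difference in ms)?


Stroop effect = RT(incongruent) - RT(congruent)
= 751 - 645
= 106 ms


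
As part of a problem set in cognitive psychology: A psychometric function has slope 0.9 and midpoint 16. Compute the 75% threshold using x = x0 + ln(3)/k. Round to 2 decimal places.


At P = 0.75: 0.75 = 1/(1 + e^(-k*(x-x0)))
Solving: e^(-k*(x-x0)) = 1/3
x = x0 + ln(3)/k
ln(3) = 1.0986
x = 16 + 1.0986/0.9
= 16 + 1.2207
= 17.22


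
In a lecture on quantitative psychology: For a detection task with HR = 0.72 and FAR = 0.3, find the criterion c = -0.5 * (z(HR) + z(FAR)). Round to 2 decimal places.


c = -0.5 * (z(HR) + z(FAR))
z(0.72) = 0.5828
z(0.3) = -0.5244
c = -0.5 * (0.5828 + -0.5244)
= -0.5 * 0.0584
= -0.03


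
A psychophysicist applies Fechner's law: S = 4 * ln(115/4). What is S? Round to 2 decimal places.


S = 4 * ln(115/4)
I/I0 = 28.75
ln(28.75) = 3.3586
S = 4 * 3.3586
= 13.43


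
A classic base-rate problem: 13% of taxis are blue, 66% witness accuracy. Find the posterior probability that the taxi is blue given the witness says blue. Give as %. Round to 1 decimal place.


P(blue | says blue) = P(says blue | blue)*P(blue) / [P(says blue | blue)*P(blue) + P(says blue | not blue)*P(not blue)]
Numerator = 0.66 * 0.13 = 0.0858
False identification = 0.34 * 0.87 = 0.2958
P = 0.0858 / (0.0858 + 0.2958)
= 0.0858 / 0.3816
As percentage = 22.5


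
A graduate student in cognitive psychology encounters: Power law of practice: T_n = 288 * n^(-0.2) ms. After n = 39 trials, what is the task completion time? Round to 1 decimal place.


T_n = 288 * 39^(-0.2)
39^(-0.2) = 0.480604
T_n = 288 * 0.480604
= 138.4 ms


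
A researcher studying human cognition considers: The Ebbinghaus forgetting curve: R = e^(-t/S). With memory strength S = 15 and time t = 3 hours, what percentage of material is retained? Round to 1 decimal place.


R = e^(-t/S)
-t/S = -3/15 = -0.2
R = e^(-0.2) = 0.818731
Percentage = 0.818731 * 100
= 81.9


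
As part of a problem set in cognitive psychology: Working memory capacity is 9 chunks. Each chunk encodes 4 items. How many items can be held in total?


Total items = chunks * items_per_chunk
= 9 * 4
= 36


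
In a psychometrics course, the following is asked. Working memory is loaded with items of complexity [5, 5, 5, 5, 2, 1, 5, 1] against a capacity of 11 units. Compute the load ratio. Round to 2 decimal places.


Total complexity = 5 + 5 + 5 + 5 + 2 + 1 + 5 + 1 = 29
Load = total / capacity = 29 / 11
= 2.64


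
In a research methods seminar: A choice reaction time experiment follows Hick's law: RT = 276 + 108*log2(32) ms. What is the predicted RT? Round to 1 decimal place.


RT = 276 + 108 * log2(32)
log2(32) = 5.0
RT = 276 + 108 * 5.0
= 276 + 540.0
= 816.0 ms


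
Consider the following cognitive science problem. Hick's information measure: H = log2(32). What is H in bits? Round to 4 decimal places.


H = log2(n)
H = log2(32)
= 5.0000


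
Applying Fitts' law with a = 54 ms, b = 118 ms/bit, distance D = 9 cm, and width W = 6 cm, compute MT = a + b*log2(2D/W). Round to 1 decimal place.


MT = 54 + 118 * log2(2*9/6)
2D/W = 3.0
log2(3.0) = 1.585
MT = 54 + 118 * 1.585
= 241.0 ms


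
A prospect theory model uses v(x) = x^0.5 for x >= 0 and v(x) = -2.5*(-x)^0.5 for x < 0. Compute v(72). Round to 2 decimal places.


Since x = 72 >= 0, use v(x) = x^0.5
72^0.5 = 8.4853
v(72) = 8.49


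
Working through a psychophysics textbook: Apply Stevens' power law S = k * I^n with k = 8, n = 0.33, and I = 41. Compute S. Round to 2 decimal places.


S = 8 * 41^0.33
41^0.33 = 3.4058
S = 8 * 3.4058
= 27.25


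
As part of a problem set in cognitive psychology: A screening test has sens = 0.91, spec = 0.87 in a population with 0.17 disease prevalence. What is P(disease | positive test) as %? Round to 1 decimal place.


PPV = (sens * prev) / (sens * prev + (1-spec) * (1-prev))
Numerator = 0.91 * 0.17 = 0.1547
P(positive and no disease) = (1 - spec) * (1 - prev) = (1 - 0.87) * (1 - 0.17) = 0.1079
Denominator = 0.1547 + 0.1079 = 0.2626
PPV = 0.1547 / 0.2626 = 0.589109
As percentage = 58.9


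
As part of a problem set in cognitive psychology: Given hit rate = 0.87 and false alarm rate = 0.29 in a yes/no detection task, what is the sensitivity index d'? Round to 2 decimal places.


d' = z(HR) - z(FAR)
z(0.87) = 1.1264
z(0.29) = -0.5534
d' = 1.1264 - -0.5534
= 1.68


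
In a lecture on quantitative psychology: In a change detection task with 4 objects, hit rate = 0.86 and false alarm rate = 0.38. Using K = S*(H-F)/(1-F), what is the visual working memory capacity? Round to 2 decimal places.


K = S * (H - F) / (1 - F)
H - F = 0.48
1 - F = 0.62
K = 4 * 0.48 / 0.62
= 3.10


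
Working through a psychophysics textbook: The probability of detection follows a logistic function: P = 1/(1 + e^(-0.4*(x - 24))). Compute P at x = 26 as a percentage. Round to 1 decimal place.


P(x) = 1/(1 + e^(-0.4*(26 - 24)))
Exponent = -0.4 * 2 = -0.8
e^(-0.8) = 0.449329
P = 1/(1 + 0.449329) = 0.689974
Percentage = 69.0


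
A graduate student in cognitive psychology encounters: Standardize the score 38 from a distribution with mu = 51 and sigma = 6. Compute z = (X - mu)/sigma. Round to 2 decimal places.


z = (X - mu) / sigma
= (38 - 51) / 6
= -13 / 6
= -2.17


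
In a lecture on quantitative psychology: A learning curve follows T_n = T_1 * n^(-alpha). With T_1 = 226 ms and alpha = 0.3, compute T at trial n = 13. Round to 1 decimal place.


T_n = 226 * 13^(-0.3)
13^(-0.3) = 0.463252
T_n = 226 * 0.463252
= 104.7 ms


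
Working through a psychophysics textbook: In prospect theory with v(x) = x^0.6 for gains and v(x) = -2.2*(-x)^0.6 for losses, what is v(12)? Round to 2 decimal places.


Since x = 12 >= 0, use v(x) = x^0.6
12^0.6 = 4.4413
v(12) = 4.44


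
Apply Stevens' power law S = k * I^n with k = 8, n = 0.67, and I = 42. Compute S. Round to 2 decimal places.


S = 8 * 42^0.67
42^0.67 = 12.2342
S = 8 * 12.2342
= 97.87


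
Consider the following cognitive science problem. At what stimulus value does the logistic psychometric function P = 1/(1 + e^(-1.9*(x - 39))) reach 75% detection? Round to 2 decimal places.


At P = 0.75: 0.75 = 1/(1 + e^(-k*(x-x0)))
Solving: e^(-k*(x-x0)) = 1/3
x = x0 + ln(3)/k
ln(3) = 1.0986
x = 39 + 1.0986/1.9
= 39 + 0.5782
= 39.58


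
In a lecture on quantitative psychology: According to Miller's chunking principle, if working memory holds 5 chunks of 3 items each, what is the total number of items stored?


Total items = chunks * items_per_chunk
= 5 * 3
= 15


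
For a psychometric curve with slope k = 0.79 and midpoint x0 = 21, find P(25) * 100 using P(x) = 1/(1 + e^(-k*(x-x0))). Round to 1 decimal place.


P(x) = 1/(1 + e^(-0.79*(25 - 21)))
Exponent = -0.79 * 4 = -3.16
e^(-3.16) = 0.042426
P = 1/(1 + 0.042426) = 0.959301
Percentage = 95.9


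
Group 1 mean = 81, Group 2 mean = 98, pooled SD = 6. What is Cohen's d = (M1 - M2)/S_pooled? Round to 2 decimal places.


Cohen's d = (M1 - M2) / S_pooled
= (81 - 98) / 6
= -17 / 6
= -2.83


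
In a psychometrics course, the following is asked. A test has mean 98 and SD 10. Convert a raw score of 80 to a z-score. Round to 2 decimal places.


z = (X - mu) / sigma
= (80 - 98) / 10
= -18 / 10
= -1.80


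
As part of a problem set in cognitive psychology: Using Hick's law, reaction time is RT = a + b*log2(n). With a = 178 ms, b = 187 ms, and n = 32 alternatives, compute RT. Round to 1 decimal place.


RT = 178 + 187 * log2(32)
log2(32) = 5.0
RT = 178 + 187 * 5.0
= 178 + 935.0
= 1113.0 ms


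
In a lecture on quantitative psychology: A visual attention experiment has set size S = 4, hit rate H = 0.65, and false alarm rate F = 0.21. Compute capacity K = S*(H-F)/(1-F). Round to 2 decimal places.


K = S * (H - F) / (1 - F)
H - F = 0.44
1 - F = 0.79
K = 4 * 0.44 / 0.79
= 2.23


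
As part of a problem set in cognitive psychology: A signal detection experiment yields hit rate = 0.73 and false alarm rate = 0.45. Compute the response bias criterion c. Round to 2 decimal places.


c = -0.5 * (z(HR) + z(FAR))
z(0.73) = 0.6128
z(0.45) = -0.1257
c = -0.5 * (0.6128 + -0.1257)
= -0.5 * 0.4871
= -0.24


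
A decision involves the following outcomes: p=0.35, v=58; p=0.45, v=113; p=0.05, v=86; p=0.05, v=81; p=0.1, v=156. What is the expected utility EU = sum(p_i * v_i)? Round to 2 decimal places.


EU = sum(p_i * v_i)
0.35 * 58 = 20.3
0.45 * 113 = 50.85
0.05 * 86 = 4.3
0.05 * 81 = 4.05
0.1 * 156 = 15.6
EU = 20.3 + 50.85 + 4.3 + 4.05 + 15.6
= 95.10


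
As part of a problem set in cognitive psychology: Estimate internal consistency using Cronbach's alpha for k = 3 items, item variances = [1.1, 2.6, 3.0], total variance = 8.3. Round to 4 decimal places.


alpha = (k/(k-1)) * (1 - sum(s_i^2)/s_total^2)
sum(item variances) = 6.7
k/(k-1) = 3/2 = 1.5
1 - 6.7/8.3 = 1 - 0.807229 = 0.192771
alpha = 1.5 * 0.192771
= 0.2892


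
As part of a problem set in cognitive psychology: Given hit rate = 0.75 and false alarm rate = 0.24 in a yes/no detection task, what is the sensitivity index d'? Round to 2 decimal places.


d' = z(HR) - z(FAR)
z(0.75) = 0.6745
z(0.24) = -0.7063
d' = 0.6745 - -0.7063
= 1.38


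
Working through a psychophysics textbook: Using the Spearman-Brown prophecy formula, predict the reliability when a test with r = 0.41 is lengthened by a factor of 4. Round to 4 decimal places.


r_new = n*r / (1 + (n-1)*r)
Numerator = 4 * 0.41 = 1.64
Denominator = 1 + 3 * 0.41 = 2.23
r_new = 1.64 / 2.23
= 0.7354


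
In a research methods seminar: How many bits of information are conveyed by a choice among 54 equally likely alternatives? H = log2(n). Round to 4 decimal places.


H = log2(n)
H = log2(54)
= 5.7549


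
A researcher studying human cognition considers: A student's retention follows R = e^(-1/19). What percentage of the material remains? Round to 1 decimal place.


R = e^(-t/S)
-t/S = -1/19 = -0.052632
R = e^(-0.052632) = 0.948729
Percentage = 0.948729 * 100
= 94.9


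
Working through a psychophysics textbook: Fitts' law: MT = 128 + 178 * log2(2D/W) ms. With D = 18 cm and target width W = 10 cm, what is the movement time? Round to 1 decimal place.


MT = 128 + 178 * log2(2*18/10)
2D/W = 3.6
log2(3.6) = 1.848
MT = 128 + 178 * 1.848
= 456.9 ms


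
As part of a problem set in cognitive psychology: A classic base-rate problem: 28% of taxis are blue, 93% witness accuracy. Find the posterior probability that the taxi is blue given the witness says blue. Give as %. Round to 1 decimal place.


P(blue | says blue) = P(says blue | blue)*P(blue) / [P(says blue | blue)*P(blue) + P(says blue | not blue)*P(not blue)]
Numerator = 0.93 * 0.28 = 0.2604
False identification = 0.07 * 0.72 = 0.0504
P = 0.2604 / (0.2604 + 0.0504)
= 0.2604 / 0.3108
As percentage = 83.8


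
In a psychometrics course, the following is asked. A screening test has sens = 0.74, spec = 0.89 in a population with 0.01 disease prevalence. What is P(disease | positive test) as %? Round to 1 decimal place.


PPV = (sens * prev) / (sens * prev + (1-spec) * (1-prev))
Numerator = 0.74 * 0.01 = 0.0074
P(positive and no disease) = (1 - spec) * (1 - prev) = (1 - 0.89) * (1 - 0.01) = 0.1089
Denominator = 0.0074 + 0.1089 = 0.1163
PPV = 0.0074 / 0.1163 = 0.063629
As percentage = 6.4


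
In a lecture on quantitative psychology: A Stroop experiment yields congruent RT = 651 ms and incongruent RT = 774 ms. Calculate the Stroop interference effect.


Stroop effect = RT(incongruent) - RT(congruent)
= 774 - 651
= 123 ms


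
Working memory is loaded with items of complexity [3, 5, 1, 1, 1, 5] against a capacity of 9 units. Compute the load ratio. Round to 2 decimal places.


Total complexity = 3 + 5 + 1 + 1 + 1 + 5 = 16
Load = total / capacity = 16 / 9
= 1.78


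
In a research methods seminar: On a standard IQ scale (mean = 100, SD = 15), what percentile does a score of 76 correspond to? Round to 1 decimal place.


z = (IQ - mean) / SD
z = (76 - 100) / 15 = -1.6
Percentile = Phi(-1.6) * 100
Phi(-1.6) = 0.054799
= 5.5


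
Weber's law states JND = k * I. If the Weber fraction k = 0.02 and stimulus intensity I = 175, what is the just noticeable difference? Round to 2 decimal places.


JND = k * I
JND = 0.02 * 175
= 3.50


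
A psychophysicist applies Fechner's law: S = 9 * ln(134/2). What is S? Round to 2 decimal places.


S = 9 * ln(134/2)
I/I0 = 67.0
ln(67.0) = 4.2047
S = 9 * 4.2047
= 37.84


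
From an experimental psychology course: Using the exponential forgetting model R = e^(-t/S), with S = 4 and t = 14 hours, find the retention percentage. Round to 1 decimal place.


R = e^(-t/S)
-t/S = -14/4 = -3.5
R = e^(-3.5) = 0.030197
Percentage = 0.030197 * 100
= 3.0


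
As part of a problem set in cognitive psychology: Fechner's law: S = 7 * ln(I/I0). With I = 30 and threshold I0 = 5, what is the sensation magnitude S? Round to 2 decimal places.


S = 7 * ln(30/5)
I/I0 = 6.0
ln(6.0) = 1.7918
S = 7 * 1.7918
= 12.54


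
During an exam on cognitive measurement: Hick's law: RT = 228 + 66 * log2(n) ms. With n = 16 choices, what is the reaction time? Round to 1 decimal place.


RT = 228 + 66 * log2(16)
log2(16) = 4.0
RT = 228 + 66 * 4.0
= 228 + 264.0
= 492.0 ms


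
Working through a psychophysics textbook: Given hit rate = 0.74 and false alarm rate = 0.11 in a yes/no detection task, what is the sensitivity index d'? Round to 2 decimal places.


d' = z(HR) - z(FAR)
z(0.74) = 0.6433
z(0.11) = -1.2265
d' = 0.6433 - -1.2265
= 1.87


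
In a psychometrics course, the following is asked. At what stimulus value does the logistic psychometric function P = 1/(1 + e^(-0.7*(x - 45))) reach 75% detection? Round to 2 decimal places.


At P = 0.75: 0.75 = 1/(1 + e^(-k*(x-x0)))
Solving: e^(-k*(x-x0)) = 1/3
x = x0 + ln(3)/k
ln(3) = 1.0986
x = 45 + 1.0986/0.7
= 45 + 1.5694
= 46.57


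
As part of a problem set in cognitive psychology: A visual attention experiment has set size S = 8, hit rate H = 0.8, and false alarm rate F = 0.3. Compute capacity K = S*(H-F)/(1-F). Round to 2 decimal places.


K = S * (H - F) / (1 - F)
H - F = 0.5
1 - F = 0.7
K = 8 * 0.5 / 0.7
= 5.71


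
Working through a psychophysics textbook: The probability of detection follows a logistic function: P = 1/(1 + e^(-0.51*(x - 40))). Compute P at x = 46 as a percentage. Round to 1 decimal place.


P(x) = 1/(1 + e^(-0.51*(46 - 40)))
Exponent = -0.51 * 6 = -3.06
e^(-3.06) = 0.046888
P = 1/(1 + 0.046888) = 0.955212
Percentage = 95.5


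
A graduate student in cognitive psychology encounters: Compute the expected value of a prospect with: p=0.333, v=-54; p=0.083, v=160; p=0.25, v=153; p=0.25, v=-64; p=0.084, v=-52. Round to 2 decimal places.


EU = sum(p_i * v_i)
0.333 * -54 = -17.982
0.083 * 160 = 13.28
0.25 * 153 = 38.25
0.25 * -64 = -16.0
0.084 * -52 = -4.368
EU = -17.982 + 13.28 + 38.25 + -16.0 + -4.368
= 13.18


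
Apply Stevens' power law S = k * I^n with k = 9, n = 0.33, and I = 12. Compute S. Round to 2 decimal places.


S = 9 * 12^0.33
12^0.33 = 2.2705
S = 9 * 2.2705
= 20.43


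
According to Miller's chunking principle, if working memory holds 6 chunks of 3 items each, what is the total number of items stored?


Total items = chunks * items_per_chunk
= 6 * 3
= 18


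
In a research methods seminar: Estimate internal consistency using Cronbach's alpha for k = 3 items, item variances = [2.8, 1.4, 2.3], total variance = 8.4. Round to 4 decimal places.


alpha = (k/(k-1)) * (1 - sum(s_i^2)/s_total^2)
sum(item variances) = 6.5
k/(k-1) = 3/2 = 1.5
1 - 6.5/8.4 = 1 - 0.77381 = 0.22619
alpha = 1.5 * 0.22619
= 0.3393


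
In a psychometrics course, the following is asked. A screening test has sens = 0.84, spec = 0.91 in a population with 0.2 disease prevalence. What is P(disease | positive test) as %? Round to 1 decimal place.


PPV = (sens * prev) / (sens * prev + (1-spec) * (1-prev))
Numerator = 0.84 * 0.2 = 0.168
P(positive and no disease) = (1 - spec) * (1 - prev) = (1 - 0.91) * (1 - 0.2) = 0.072
Denominator = 0.168 + 0.072 = 0.24
PPV = 0.168 / 0.24 = 0.7
As percentage = 70.0


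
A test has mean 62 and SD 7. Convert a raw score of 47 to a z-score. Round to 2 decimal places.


z = (X - mu) / sigma
= (47 - 62) / 7
= -15 / 7
= -2.14


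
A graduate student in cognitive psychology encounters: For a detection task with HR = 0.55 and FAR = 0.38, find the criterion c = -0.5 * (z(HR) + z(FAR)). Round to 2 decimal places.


c = -0.5 * (z(HR) + z(FAR))
z(0.55) = 0.1257
z(0.38) = -0.3055
c = -0.5 * (0.1257 + -0.3055)
= -0.5 * -0.1798
= 0.09


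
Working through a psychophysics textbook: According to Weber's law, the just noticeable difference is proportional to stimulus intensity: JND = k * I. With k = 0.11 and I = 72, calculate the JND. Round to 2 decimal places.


JND = k * I
JND = 0.11 * 72
= 7.92


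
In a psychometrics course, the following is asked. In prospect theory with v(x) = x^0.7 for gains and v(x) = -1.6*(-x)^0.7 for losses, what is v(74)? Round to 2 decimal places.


Since x = 74 >= 0, use v(x) = x^0.7
74^0.7 = 20.3452
v(74) = 20.35


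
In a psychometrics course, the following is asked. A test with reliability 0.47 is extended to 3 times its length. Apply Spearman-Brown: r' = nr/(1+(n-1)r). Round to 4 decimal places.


r_new = n*r / (1 + (n-1)*r)
Numerator = 3 * 0.47 = 1.41
Denominator = 1 + 2 * 0.47 = 1.94
r_new = 1.41 / 1.94
= 0.7268


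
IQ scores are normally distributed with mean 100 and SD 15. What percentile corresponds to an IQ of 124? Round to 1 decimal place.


z = (IQ - mean) / SD
z = (124 - 100) / 15 = 1.6
Percentile = Phi(1.6) * 100
Phi(1.6) = 0.945201
= 94.5


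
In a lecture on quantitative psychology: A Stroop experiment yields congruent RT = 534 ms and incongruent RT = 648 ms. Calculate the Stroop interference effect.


Stroop effect = RT(incongruent) - RT(congruent)
= 648 - 534
= 114 ms


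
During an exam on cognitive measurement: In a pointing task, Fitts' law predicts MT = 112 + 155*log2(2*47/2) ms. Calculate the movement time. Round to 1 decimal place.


MT = 112 + 155 * log2(2*47/2)
2D/W = 47.0
log2(47.0) = 5.5546
MT = 112 + 155 * 5.5546
= 973.0 ms


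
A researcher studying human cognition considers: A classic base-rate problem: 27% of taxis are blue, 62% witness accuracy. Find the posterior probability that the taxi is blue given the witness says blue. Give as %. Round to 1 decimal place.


P(blue | says blue) = P(says blue | blue)*P(blue) / [P(says blue | blue)*P(blue) + P(says blue | not blue)*P(not blue)]
Numerator = 0.62 * 0.27 = 0.1674
False identification = 0.38 * 0.73 = 0.2774
P = 0.1674 / (0.1674 + 0.2774)
= 0.1674 / 0.4448
As percentage = 37.6


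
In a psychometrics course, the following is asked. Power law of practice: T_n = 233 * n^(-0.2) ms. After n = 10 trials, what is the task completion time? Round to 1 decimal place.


T_n = 233 * 10^(-0.2)
10^(-0.2) = 0.630957
T_n = 233 * 0.630957
= 147.0 ms


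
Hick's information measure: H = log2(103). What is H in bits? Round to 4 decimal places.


H = log2(n)
H = log2(103)
= 6.6865


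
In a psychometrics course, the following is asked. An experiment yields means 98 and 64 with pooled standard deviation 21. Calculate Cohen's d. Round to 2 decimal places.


Cohen's d = (M1 - M2) / S_pooled
= (98 - 64) / 21
= 34 / 21
= 1.62


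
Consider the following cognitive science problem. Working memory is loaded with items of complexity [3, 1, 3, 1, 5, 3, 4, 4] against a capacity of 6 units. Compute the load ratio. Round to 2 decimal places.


Total complexity = 3 + 1 + 3 + 1 + 5 + 3 + 4 + 4 = 24
Load = total / capacity = 24 / 6
= 4.00


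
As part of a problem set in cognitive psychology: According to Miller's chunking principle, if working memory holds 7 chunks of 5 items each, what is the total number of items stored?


Total items = chunks * items_per_chunk
= 7 * 5
= 35


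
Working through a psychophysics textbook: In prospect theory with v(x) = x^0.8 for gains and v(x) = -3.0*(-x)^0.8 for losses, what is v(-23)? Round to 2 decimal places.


Since x = -23 < 0, use v(x) = -lambda*(-x)^alpha
(-x) = 23
23^0.8 = 12.2852
v(-23) = -3.0 * 12.2852
= -36.86
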